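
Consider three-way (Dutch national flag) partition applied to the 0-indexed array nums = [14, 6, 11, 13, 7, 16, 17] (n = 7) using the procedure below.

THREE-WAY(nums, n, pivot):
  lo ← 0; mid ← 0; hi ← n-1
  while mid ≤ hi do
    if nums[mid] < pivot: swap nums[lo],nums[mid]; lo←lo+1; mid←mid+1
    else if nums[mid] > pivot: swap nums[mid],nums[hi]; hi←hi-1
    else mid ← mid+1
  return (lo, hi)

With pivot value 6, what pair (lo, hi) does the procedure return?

pivot = 6; lo=0, mid=0, hi=6
nums[mid]=14>6: swap nums[0],nums[6]; hi=5 → [17, 6, 11, 13, 7, 16, 14]
nums[mid]=17>6: swap nums[0],nums[5]; hi=4 → [16, 6, 11, 13, 7, 17, 14]
nums[mid]=16>6: swap nums[0],nums[4]; hi=3 → [7, 6, 11, 13, 16, 17, 14]
nums[mid]=7>6: swap nums[0],nums[3]; hi=2 → [13, 6, 11, 7, 16, 17, 14]
nums[mid]=13>6: swap nums[0],nums[2]; hi=1 → [11, 6, 13, 7, 16, 17, 14]
nums[mid]=11>6: swap nums[0],nums[1]; hi=0 → [6, 11, 13, 7, 16, 17, 14]
nums[mid]=6=6: mid=1
end: lo=0, hi=0; nums = [6, 11, 13, 7, 16, 17, 14]

(0, 0)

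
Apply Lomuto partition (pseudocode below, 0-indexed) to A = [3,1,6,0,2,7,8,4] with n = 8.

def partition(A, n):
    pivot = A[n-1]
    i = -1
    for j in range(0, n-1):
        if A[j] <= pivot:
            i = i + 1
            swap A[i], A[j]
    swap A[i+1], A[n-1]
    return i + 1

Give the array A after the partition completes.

pivot=4, i=-1
j=0: 3≤4, i=0, swap(0,0) ⇒ [3,1,6,0,2,7,8,4]
j=1: 1≤4, i=1, swap(1,1) ⇒ [3,1,6,0,2,7,8,4]
j=2: 6>4, skip
j=3: 0≤4, i=2, swap(2,3) ⇒ [3,1,0,6,2,7,8,4]
j=4: 2≤4, i=3, swap(3,4) ⇒ [3,1,0,2,6,7,8,4]
j=5: 7>4, skip
j=6: 8>4, skip
swap(4,7) ⇒ [3,1,0,2,4,7,8,6]; return 4

[3,1,0,2,4,7,8,6]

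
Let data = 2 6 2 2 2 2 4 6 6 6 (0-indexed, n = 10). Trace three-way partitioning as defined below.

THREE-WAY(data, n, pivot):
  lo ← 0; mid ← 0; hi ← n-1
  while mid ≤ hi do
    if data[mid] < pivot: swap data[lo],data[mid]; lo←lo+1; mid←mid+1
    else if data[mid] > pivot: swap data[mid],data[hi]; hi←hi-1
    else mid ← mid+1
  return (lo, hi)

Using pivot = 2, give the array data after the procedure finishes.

2 2 2 2 2 4 6 6 6 6

lo=0 mid=0 hi=9
2=2: mid=1
6>2: swap(1,9), hi=8 ⇒ 2 6 2 2 2 2 4 6 6 6
6>2: swap(1,8), hi=7 ⇒ 2 6 2 2 2 2 4 6 6 6
6>2: swap(1,7), hi=6 ⇒ 2 6 2 2 2 2 4 6 6 6
6>2: swap(1,6), hi=5 ⇒ 2 4 2 2 2 2 6 6 6 6
4>2: swap(1,5), hi=4 ⇒ 2 2 2 2 2 4 6 6 6 6
2=2: mid=2
2=2: mid=3
2=2: mid=4
2=2: mid=5
done. lo=0 hi=4; data=2 2 2 2 2 4 6 6 6 6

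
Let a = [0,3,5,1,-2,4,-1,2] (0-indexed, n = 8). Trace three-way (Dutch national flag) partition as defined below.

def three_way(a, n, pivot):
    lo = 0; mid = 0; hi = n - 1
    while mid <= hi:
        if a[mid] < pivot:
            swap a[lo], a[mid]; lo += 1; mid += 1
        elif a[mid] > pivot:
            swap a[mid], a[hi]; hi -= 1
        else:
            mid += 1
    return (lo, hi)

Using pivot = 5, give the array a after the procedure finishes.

pivot = 5; lo=0, mid=0, hi=7
a[mid]=0<5: swap a[0],a[0]; lo=1,mid=1 → [0,3,5,1,-2,4,-1,2]
a[mid]=3<5: swap a[1],a[1]; lo=2,mid=2 → [0,3,5,1,-2,4,-1,2]
a[mid]=5=5: mid=3
a[mid]=1<5: swap a[2],a[3]; lo=3,mid=4 → [0,3,1,5,-2,4,-1,2]
a[mid]=-2<5: swap a[3],a[4]; lo=4,mid=5 → [0,3,1,-2,5,4,-1,2]
a[mid]=4<5: swap a[4],a[5]; lo=5,mid=6 → [0,3,1,-2,4,5,-1,2]
a[mid]=-1<5: swap a[5],a[6]; lo=6,mid=7 → [0,3,1,-2,4,-1,5,2]
a[mid]=2<5: swap a[6],a[7]; lo=7,mid=8 → [0,3,1,-2,4,-1,2,5]
end: lo=7, hi=7; a = [0,3,1,-2,4,-1,2,5]

[0,3,1,-2,4,-1,2,5]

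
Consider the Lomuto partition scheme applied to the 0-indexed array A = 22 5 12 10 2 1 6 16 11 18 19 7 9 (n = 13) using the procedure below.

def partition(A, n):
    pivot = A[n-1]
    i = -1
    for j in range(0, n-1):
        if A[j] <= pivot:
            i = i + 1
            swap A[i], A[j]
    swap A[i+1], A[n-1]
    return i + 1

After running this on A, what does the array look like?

5 2 1 6 7 9 10 16 11 18 19 22 12

pivot = A[12] = 9; i = -1
j=0: A[0]=22 > 9 → no swap
j=1: A[1]=5 ≤ 9 → i=0, swap A[0],A[1] → 5 22 12 10 2 1 6 16 11 18 19 7 9
j=2: A[2]=12 > 9 → no swap
j=3: A[3]=10 > 9 → no swap
j=4: A[4]=2 ≤ 9 → i=1, swap A[1],A[4] → 5 2 12 10 22 1 6 16 11 18 19 7 9
j=5: A[5]=1 ≤ 9 → i=2, swap A[2],A[5] → 5 2 1 10 22 12 6 16 11 18 19 7 9
j=6: A[6]=6 ≤ 9 → i=3, swap A[3],A[6] → 5 2 1 6 22 12 10 16 11 18 19 7 9
j=7: A[7]=16 > 9 → no swap
j=8: A[8]=11 > 9 → no swap
j=9: A[9]=18 > 9 → no swap
j=10: A[10]=19 > 9 → no swap
j=11: A[11]=7 ≤ 9 → i=4, swap A[4],A[11] → 5 2 1 6 7 12 10 16 11 18 19 22 9
final swap A[5],A[12] → 5 2 1 6 7 9 10 16 11 18 19 22 12; return 5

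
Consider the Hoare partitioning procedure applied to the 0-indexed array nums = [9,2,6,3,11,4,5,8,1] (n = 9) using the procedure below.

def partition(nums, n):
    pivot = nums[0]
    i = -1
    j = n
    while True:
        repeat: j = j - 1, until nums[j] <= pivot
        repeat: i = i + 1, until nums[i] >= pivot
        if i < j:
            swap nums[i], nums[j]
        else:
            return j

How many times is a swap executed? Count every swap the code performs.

pivot=9
j stops at 8 (1), i stops at 0 (9); swap ⇒ [1,2,6,3,11,4,5,8,9]
j stops at 7 (8), i stops at 4 (11); swap ⇒ [1,2,6,3,8,4,5,11,9]
j stops at 6, i stops at 7; i≥j ⇒ return 6. nums=[1,2,6,3,8,4,5,11,9]

2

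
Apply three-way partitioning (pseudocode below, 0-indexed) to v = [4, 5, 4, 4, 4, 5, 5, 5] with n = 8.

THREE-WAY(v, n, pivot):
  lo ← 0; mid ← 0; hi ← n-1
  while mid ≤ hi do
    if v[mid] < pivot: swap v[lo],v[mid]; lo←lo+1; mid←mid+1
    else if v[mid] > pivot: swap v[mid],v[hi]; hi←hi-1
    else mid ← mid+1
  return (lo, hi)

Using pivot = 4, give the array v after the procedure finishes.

lo=0 mid=0 hi=7
4=4: mid=1
5>4: swap(1,7), hi=6 ⇒ [4, 5, 4, 4, 4, 5, 5, 5]
5>4: swap(1,6), hi=5 ⇒ [4, 5, 4, 4, 4, 5, 5, 5]
5>4: swap(1,5), hi=4 ⇒ [4, 5, 4, 4, 4, 5, 5, 5]
5>4: swap(1,4), hi=3 ⇒ [4, 4, 4, 4, 5, 5, 5, 5]
4=4: mid=2
4=4: mid=3
4=4: mid=4
done. lo=0 hi=3; v=[4, 4, 4, 4, 5, 5, 5, 5]

[4, 4, 4, 4, 5, 5, 5, 5]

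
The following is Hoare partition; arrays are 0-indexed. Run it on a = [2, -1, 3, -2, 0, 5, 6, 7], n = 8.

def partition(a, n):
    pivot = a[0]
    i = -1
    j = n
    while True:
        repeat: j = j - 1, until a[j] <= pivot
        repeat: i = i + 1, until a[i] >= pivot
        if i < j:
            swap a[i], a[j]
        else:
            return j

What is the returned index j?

pivot = a[0] = 2; i = -1, j = 8
j→4 (a[4]=0≤2), i→0 (a[0]=2≥2); i<j, swap → [0, -1, 3, -2, 2, 5, 6, 7]
j→3 (a[3]=-2≤2), i→2 (a[2]=3≥2); i<j, swap → [0, -1, -2, 3, 2, 5, 6, 7]
j→2, i→3; i≥j, return j=2. a = [0, -1, -2, 3, 2, 5, 6, 7]

2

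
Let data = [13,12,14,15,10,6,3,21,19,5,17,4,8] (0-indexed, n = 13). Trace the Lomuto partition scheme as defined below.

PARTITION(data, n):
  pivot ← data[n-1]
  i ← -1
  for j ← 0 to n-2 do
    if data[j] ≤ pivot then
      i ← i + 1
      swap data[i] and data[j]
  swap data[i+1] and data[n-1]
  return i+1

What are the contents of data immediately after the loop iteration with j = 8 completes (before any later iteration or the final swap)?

pivot = data[12] = 8; i = -1
j=0: data[0]=13 > 8 → no swap
j=1: data[1]=12 > 8 → no swap
j=2: data[2]=14 > 8 → no swap
j=3: data[3]=15 > 8 → no swap
j=4: data[4]=10 > 8 → no swap
j=5: data[5]=6 ≤ 8 → i=0, swap data[0],data[5] → [6,12,14,15,10,13,3,21,19,5,17,4,8]
j=6: data[6]=3 ≤ 8 → i=1, swap data[1],data[6] → [6,3,14,15,10,13,12,21,19,5,17,4,8]
j=7: data[7]=21 > 8 → no swap
j=8: data[8]=19 > 8 → no swap
(after j=8) data = [6,3,14,15,10,13,12,21,19,5,17,4,8]

[6,3,14,15,10,13,12,21,19,5,17,4,8]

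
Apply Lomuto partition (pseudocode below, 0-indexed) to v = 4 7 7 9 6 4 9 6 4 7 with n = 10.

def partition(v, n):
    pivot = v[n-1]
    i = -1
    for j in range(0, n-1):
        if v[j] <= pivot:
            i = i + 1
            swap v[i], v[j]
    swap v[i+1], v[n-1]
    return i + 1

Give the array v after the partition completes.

pivot=7, i=-1
j=0: 4≤7, i=0, swap(0,0) ⇒ 4 7 7 9 6 4 9 6 4 7
j=1: 7≤7, i=1, swap(1,1) ⇒ 4 7 7 9 6 4 9 6 4 7
j=2: 7≤7, i=2, swap(2,2) ⇒ 4 7 7 9 6 4 9 6 4 7
j=3: 9>7, skip
j=4: 6≤7, i=3, swap(3,4) ⇒ 4 7 7 6 9 4 9 6 4 7
j=5: 4≤7, i=4, swap(4,5) ⇒ 4 7 7 6 4 9 9 6 4 7
j=6: 9>7, skip
j=7: 6≤7, i=5, swap(5,7) ⇒ 4 7 7 6 4 6 9 9 4 7
j=8: 4≤7, i=6, swap(6,8) ⇒ 4 7 7 6 4 6 4 9 9 7
swap(7,9) ⇒ 4 7 7 6 4 6 4 7 9 9; return 7

4 7 7 6 4 6 4 7 9 9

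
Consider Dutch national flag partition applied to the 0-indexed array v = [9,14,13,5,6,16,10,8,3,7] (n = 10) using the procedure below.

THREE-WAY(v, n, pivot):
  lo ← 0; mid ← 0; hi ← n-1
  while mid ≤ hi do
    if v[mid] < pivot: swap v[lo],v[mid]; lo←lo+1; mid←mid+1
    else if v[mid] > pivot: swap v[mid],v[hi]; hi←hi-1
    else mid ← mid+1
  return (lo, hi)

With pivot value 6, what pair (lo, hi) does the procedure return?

pivot = 6; lo=0, mid=0, hi=9
v[mid]=9>6: swap v[0],v[9]; hi=8 → [7,14,13,5,6,16,10,8,3,9]
v[mid]=7>6: swap v[0],v[8]; hi=7 → [3,14,13,5,6,16,10,8,7,9]
v[mid]=3<6: swap v[0],v[0]; lo=1,mid=1 → [3,14,13,5,6,16,10,8,7,9]
v[mid]=14>6: swap v[1],v[7]; hi=6 → [3,8,13,5,6,16,10,14,7,9]
v[mid]=8>6: swap v[1],v[6]; hi=5 → [3,10,13,5,6,16,8,14,7,9]
v[mid]=10>6: swap v[1],v[5]; hi=4 → [3,16,13,5,6,10,8,14,7,9]
v[mid]=16>6: swap v[1],v[4]; hi=3 → [3,6,13,5,16,10,8,14,7,9]
v[mid]=6=6: mid=2
v[mid]=13>6: swap v[2],v[3]; hi=2 → [3,6,5,13,16,10,8,14,7,9]
v[mid]=5<6: swap v[1],v[2]; lo=2,mid=3 → [3,5,6,13,16,10,8,14,7,9]
end: lo=2, hi=2; v = [3,5,6,13,16,10,8,14,7,9]

(2, 2)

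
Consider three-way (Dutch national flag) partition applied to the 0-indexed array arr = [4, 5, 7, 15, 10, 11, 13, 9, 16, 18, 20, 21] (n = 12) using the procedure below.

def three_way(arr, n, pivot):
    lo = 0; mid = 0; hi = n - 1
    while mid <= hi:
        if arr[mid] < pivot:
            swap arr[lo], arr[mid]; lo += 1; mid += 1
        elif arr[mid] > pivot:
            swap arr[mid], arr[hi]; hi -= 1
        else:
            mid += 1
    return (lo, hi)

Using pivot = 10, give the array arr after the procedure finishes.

[4, 5, 7, 9, 10, 13, 11, 16, 18, 20, 21, 15]

pivot = 10; lo=0, mid=0, hi=11
arr[mid]=4<10: swap arr[0],arr[0]; lo=1,mid=1 → [4, 5, 7, 15, 10, 11, 13, 9, 16, 18, 20, 21]
arr[mid]=5<10: swap arr[1],arr[1]; lo=2,mid=2 → [4, 5, 7, 15, 10, 11, 13, 9, 16, 18, 20, 21]
arr[mid]=7<10: swap arr[2],arr[2]; lo=3,mid=3 → [4, 5, 7, 15, 10, 11, 13, 9, 16, 18, 20, 21]
arr[mid]=15>10: swap arr[3],arr[11]; hi=10 → [4, 5, 7, 21, 10, 11, 13, 9, 16, 18, 20, 15]
arr[mid]=21>10: swap arr[3],arr[10]; hi=9 → [4, 5, 7, 20, 10, 11, 13, 9, 16, 18, 21, 15]
arr[mid]=20>10: swap arr[3],arr[9]; hi=8 → [4, 5, 7, 18, 10, 11, 13, 9, 16, 20, 21, 15]
arr[mid]=18>10: swap arr[3],arr[8]; hi=7 → [4, 5, 7, 16, 10, 11, 13, 9, 18, 20, 21, 15]
arr[mid]=16>10: swap arr[3],arr[7]; hi=6 → [4, 5, 7, 9, 10, 11, 13, 16, 18, 20, 21, 15]
arr[mid]=9<10: swap arr[3],arr[3]; lo=4,mid=4 → [4, 5, 7, 9, 10, 11, 13, 16, 18, 20, 21, 15]
arr[mid]=10=10: mid=5
arr[mid]=11>10: swap arr[5],arr[6]; hi=5 → [4, 5, 7, 9, 10, 13, 11, 16, 18, 20, 21, 15]
arr[mid]=13>10: swap arr[5],arr[5]; hi=4 → [4, 5, 7, 9, 10, 13, 11, 16, 18, 20, 21, 15]
end: lo=4, hi=4; arr = [4, 5, 7, 9, 10, 13, 11, 16, 18, 20, 21, 15]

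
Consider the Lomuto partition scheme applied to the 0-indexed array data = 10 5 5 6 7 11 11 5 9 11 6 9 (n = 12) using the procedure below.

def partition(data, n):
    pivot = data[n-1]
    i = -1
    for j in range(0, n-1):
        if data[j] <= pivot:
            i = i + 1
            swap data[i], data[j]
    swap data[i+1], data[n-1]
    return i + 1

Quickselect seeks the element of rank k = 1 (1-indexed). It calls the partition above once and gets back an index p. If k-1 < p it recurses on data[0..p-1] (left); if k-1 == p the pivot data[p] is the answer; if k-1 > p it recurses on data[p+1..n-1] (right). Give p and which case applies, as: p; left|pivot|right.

pivot = data[11] = 9; i = -1
j=0: data[0]=10 > 9 → no swap
j=1: data[1]=5 ≤ 9 → i=0, swap data[0],data[1] → 5 10 5 6 7 11 11 5 9 11 6 9
j=2: data[2]=5 ≤ 9 → i=1, swap data[1],data[2] → 5 5 10 6 7 11 11 5 9 11 6 9
j=3: data[3]=6 ≤ 9 → i=2, swap data[2],data[3] → 5 5 6 10 7 11 11 5 9 11 6 9
j=4: data[4]=7 ≤ 9 → i=3, swap data[3],data[4] → 5 5 6 7 10 11 11 5 9 11 6 9
j=5: data[5]=11 > 9 → no swap
j=6: data[6]=11 > 9 → no swap
j=7: data[7]=5 ≤ 9 → i=4, swap data[4],data[7] → 5 5 6 7 5 11 11 10 9 11 6 9
j=8: data[8]=9 ≤ 9 → i=5, swap data[5],data[8] → 5 5 6 7 5 9 11 10 11 11 6 9
j=9: data[9]=11 > 9 → no swap
j=10: data[10]=6 ≤ 9 → i=6, swap data[6],data[10] → 5 5 6 7 5 9 6 10 11 11 11 9
final swap data[7],data[11] → 5 5 6 7 5 9 6 9 11 11 11 10; return 7
p = 7; k-1 = 0 < 7 ⇒ left

7; left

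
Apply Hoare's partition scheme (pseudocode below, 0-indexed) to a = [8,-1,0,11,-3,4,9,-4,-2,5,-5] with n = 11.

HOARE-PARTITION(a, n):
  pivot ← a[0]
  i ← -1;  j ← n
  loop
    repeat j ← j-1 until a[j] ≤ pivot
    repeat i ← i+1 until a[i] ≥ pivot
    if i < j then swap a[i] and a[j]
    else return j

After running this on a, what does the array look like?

[-5,-1,0,5,-3,4,-2,-4,9,11,8]

pivot=8
j stops at 10 (-5), i stops at 0 (8); swap ⇒ [-5,-1,0,11,-3,4,9,-4,-2,5,8]
j stops at 9 (5), i stops at 3 (11); swap ⇒ [-5,-1,0,5,-3,4,9,-4,-2,11,8]
j stops at 8 (-2), i stops at 6 (9); swap ⇒ [-5,-1,0,5,-3,4,-2,-4,9,11,8]
j stops at 7, i stops at 8; i≥j ⇒ return 7. a=[-5,-1,0,5,-3,4,-2,-4,9,11,8]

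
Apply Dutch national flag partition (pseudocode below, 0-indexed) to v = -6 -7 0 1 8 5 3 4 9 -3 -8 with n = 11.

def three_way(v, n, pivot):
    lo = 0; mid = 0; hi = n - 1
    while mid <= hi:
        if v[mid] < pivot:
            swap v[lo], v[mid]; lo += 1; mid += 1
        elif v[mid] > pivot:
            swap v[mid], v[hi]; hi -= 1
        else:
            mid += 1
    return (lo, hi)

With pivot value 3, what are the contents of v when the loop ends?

pivot = 3; lo=0, mid=0, hi=10
v[mid]=-6<3: swap v[0],v[0]; lo=1,mid=1 → -6 -7 0 1 8 5 3 4 9 -3 -8
v[mid]=-7<3: swap v[1],v[1]; lo=2,mid=2 → -6 -7 0 1 8 5 3 4 9 -3 -8
v[mid]=0<3: swap v[2],v[2]; lo=3,mid=3 → -6 -7 0 1 8 5 3 4 9 -3 -8
v[mid]=1<3: swap v[3],v[3]; lo=4,mid=4 → -6 -7 0 1 8 5 3 4 9 -3 -8
v[mid]=8>3: swap v[4],v[10]; hi=9 → -6 -7 0 1 -8 5 3 4 9 -3 8
v[mid]=-8<3: swap v[4],v[4]; lo=5,mid=5 → -6 -7 0 1 -8 5 3 4 9 -3 8
v[mid]=5>3: swap v[5],v[9]; hi=8 → -6 -7 0 1 -8 -3 3 4 9 5 8
v[mid]=-3<3: swap v[5],v[5]; lo=6,mid=6 → -6 -7 0 1 -8 -3 3 4 9 5 8
v[mid]=3=3: mid=7
v[mid]=4>3: swap v[7],v[8]; hi=7 → -6 -7 0 1 -8 -3 3 9 4 5 8
v[mid]=9>3: swap v[7],v[7]; hi=6 → -6 -7 0 1 -8 -3 3 9 4 5 8
end: lo=6, hi=6; v = -6 -7 0 1 -8 -3 3 9 4 5 8

-6 -7 0 1 -8 -3 3 9 4 5 8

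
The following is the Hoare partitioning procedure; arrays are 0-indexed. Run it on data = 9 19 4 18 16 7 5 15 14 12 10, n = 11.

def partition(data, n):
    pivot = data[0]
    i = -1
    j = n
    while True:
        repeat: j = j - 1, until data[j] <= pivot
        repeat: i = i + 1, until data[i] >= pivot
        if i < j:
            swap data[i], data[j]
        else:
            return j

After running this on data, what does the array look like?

pivot=9
j stops at 6 (5), i stops at 0 (9); swap ⇒ 5 19 4 18 16 7 9 15 14 12 10
j stops at 5 (7), i stops at 1 (19); swap ⇒ 5 7 4 18 16 19 9 15 14 12 10
j stops at 2, i stops at 3; i≥j ⇒ return 2. data=5 7 4 18 16 19 9 15 14 12 10

5 7 4 18 16 19 9 15 14 12 10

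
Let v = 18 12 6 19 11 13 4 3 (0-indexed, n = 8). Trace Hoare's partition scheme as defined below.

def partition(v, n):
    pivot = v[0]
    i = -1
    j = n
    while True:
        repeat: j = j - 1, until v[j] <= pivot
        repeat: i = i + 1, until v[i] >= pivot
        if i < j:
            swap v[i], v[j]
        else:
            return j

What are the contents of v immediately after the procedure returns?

3 12 6 4 11 13 19 18

pivot=18
j stops at 7 (3), i stops at 0 (18); swap ⇒ 3 12 6 19 11 13 4 18
j stops at 6 (4), i stops at 3 (19); swap ⇒ 3 12 6 4 11 13 19 18
j stops at 5, i stops at 6; i≥j ⇒ return 5. v=3 12 6 4 11 13 19 18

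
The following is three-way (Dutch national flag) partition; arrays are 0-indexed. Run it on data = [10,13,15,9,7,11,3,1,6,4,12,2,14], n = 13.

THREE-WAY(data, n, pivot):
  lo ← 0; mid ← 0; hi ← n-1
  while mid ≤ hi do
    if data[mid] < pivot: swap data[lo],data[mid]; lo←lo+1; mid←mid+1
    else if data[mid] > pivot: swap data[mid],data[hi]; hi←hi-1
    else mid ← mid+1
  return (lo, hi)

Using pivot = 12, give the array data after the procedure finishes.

[10,2,9,7,11,3,1,6,4,12,15,14,13]

pivot = 12; lo=0, mid=0, hi=12
data[mid]=10<12: swap data[0],data[0]; lo=1,mid=1 → [10,13,15,9,7,11,3,1,6,4,12,2,14]
data[mid]=13>12: swap data[1],data[12]; hi=11 → [10,14,15,9,7,11,3,1,6,4,12,2,13]
data[mid]=14>12: swap data[1],data[11]; hi=10 → [10,2,15,9,7,11,3,1,6,4,12,14,13]
data[mid]=2<12: swap data[1],data[1]; lo=2,mid=2 → [10,2,15,9,7,11,3,1,6,4,12,14,13]
data[mid]=15>12: swap data[2],data[10]; hi=9 → [10,2,12,9,7,11,3,1,6,4,15,14,13]
data[mid]=12=12: mid=3
data[mid]=9<12: swap data[2],data[3]; lo=3,mid=4 → [10,2,9,12,7,11,3,1,6,4,15,14,13]
data[mid]=7<12: swap data[3],data[4]; lo=4,mid=5 → [10,2,9,7,12,11,3,1,6,4,15,14,13]
data[mid]=11<12: swap data[4],data[5]; lo=5,mid=6 → [10,2,9,7,11,12,3,1,6,4,15,14,13]
data[mid]=3<12: swap data[5],data[6]; lo=6,mid=7 → [10,2,9,7,11,3,12,1,6,4,15,14,13]
data[mid]=1<12: swap data[6],data[7]; lo=7,mid=8 → [10,2,9,7,11,3,1,12,6,4,15,14,13]
data[mid]=6<12: swap data[7],data[8]; lo=8,mid=9 → [10,2,9,7,11,3,1,6,12,4,15,14,13]
data[mid]=4<12: swap data[8],data[9]; lo=9,mid=10 → [10,2,9,7,11,3,1,6,4,12,15,14,13]
end: lo=9, hi=9; data = [10,2,9,7,11,3,1,6,4,12,15,14,13]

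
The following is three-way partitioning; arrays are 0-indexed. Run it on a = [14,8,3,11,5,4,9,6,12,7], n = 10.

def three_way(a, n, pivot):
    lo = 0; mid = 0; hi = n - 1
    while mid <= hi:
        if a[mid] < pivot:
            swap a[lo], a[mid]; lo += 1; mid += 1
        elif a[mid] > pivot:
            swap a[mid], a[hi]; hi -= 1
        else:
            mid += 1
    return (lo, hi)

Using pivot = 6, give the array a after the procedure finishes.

lo=0 mid=0 hi=9
14>6: swap(0,9), hi=8 ⇒ [7,8,3,11,5,4,9,6,12,14]
7>6: swap(0,8), hi=7 ⇒ [12,8,3,11,5,4,9,6,7,14]
12>6: swap(0,7), hi=6 ⇒ [6,8,3,11,5,4,9,12,7,14]
6=6: mid=1
8>6: swap(1,6), hi=5 ⇒ [6,9,3,11,5,4,8,12,7,14]
9>6: swap(1,5), hi=4 ⇒ [6,4,3,11,5,9,8,12,7,14]
4<6: swap(0,1), lo=1 mid=2 ⇒ [4,6,3,11,5,9,8,12,7,14]
3<6: swap(1,2), lo=2 mid=3 ⇒ [4,3,6,11,5,9,8,12,7,14]
11>6: swap(3,4), hi=3 ⇒ [4,3,6,5,11,9,8,12,7,14]
5<6: swap(2,3), lo=3 mid=4 ⇒ [4,3,5,6,11,9,8,12,7,14]
done. lo=3 hi=3; a=[4,3,5,6,11,9,8,12,7,14]

[4,3,5,6,11,9,8,12,7,14]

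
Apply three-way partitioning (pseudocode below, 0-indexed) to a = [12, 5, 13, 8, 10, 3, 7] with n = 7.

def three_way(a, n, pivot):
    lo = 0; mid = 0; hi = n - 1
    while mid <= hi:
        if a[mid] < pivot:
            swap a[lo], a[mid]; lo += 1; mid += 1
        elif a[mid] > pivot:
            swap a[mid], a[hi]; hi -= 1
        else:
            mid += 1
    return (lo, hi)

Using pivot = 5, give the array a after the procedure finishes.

[3, 5, 8, 10, 13, 7, 12]

pivot = 5; lo=0, mid=0, hi=6
a[mid]=12>5: swap a[0],a[6]; hi=5 → [7, 5, 13, 8, 10, 3, 12]
a[mid]=7>5: swap a[0],a[5]; hi=4 → [3, 5, 13, 8, 10, 7, 12]
a[mid]=3<5: swap a[0],a[0]; lo=1,mid=1 → [3, 5, 13, 8, 10, 7, 12]
a[mid]=5=5: mid=2
a[mid]=13>5: swap a[2],a[4]; hi=3 → [3, 5, 10, 8, 13, 7, 12]
a[mid]=10>5: swap a[2],a[3]; hi=2 → [3, 5, 8, 10, 13, 7, 12]
a[mid]=8>5: swap a[2],a[2]; hi=1 → [3, 5, 8, 10, 13, 7, 12]
end: lo=1, hi=1; a = [3, 5, 8, 10, 13, 7, 12]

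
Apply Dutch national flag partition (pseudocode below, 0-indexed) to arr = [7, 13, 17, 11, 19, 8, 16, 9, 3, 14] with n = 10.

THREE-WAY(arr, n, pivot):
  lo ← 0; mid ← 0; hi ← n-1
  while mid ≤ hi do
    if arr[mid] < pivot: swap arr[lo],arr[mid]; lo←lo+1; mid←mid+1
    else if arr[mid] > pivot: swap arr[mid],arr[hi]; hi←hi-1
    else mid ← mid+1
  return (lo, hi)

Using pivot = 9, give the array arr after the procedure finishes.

[7, 3, 8, 9, 19, 16, 11, 17, 14, 13]

lo=0 mid=0 hi=9
7<9: swap(0,0), lo=1 mid=1 ⇒ [7, 13, 17, 11, 19, 8, 16, 9, 3, 14]
13>9: swap(1,9), hi=8 ⇒ [7, 14, 17, 11, 19, 8, 16, 9, 3, 13]
14>9: swap(1,8), hi=7 ⇒ [7, 3, 17, 11, 19, 8, 16, 9, 14, 13]
3<9: swap(1,1), lo=2 mid=2 ⇒ [7, 3, 17, 11, 19, 8, 16, 9, 14, 13]
17>9: swap(2,7), hi=6 ⇒ [7, 3, 9, 11, 19, 8, 16, 17, 14, 13]
9=9: mid=3
11>9: swap(3,6), hi=5 ⇒ [7, 3, 9, 16, 19, 8, 11, 17, 14, 13]
16>9: swap(3,5), hi=4 ⇒ [7, 3, 9, 8, 19, 16, 11, 17, 14, 13]
8<9: swap(2,3), lo=3 mid=4 ⇒ [7, 3, 8, 9, 19, 16, 11, 17, 14, 13]
19>9: swap(4,4), hi=3 ⇒ [7, 3, 8, 9, 19, 16, 11, 17, 14, 13]
done. lo=3 hi=3; arr=[7, 3, 8, 9, 19, 16, 11, 17, 14, 13]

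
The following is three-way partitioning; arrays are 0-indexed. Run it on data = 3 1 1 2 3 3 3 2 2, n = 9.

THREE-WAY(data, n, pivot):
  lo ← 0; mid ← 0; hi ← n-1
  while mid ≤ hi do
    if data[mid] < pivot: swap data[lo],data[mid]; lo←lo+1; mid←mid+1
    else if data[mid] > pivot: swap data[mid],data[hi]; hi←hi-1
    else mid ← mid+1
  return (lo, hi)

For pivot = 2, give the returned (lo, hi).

(2, 4)

pivot = 2; lo=0, mid=0, hi=8
data[mid]=3>2: swap data[0],data[8]; hi=7 → 2 1 1 2 3 3 3 2 3
data[mid]=2=2: mid=1
data[mid]=1<2: swap data[0],data[1]; lo=1,mid=2 → 1 2 1 2 3 3 3 2 3
data[mid]=1<2: swap data[1],data[2]; lo=2,mid=3 → 1 1 2 2 3 3 3 2 3
data[mid]=2=2: mid=4
data[mid]=3>2: swap data[4],data[7]; hi=6 → 1 1 2 2 2 3 3 3 3
data[mid]=2=2: mid=5
data[mid]=3>2: swap data[5],data[6]; hi=5 → 1 1 2 2 2 3 3 3 3
data[mid]=3>2: swap data[5],data[5]; hi=4 → 1 1 2 2 2 3 3 3 3
end: lo=2, hi=4; data = 1 1 2 2 2 3 3 3 3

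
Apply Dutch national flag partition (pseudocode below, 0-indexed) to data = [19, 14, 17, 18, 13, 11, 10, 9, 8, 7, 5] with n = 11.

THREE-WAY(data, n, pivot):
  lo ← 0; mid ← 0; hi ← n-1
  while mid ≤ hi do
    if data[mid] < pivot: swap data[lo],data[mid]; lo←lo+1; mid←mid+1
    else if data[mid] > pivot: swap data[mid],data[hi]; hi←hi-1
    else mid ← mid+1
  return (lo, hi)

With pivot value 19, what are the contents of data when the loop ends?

[14, 17, 18, 13, 11, 10, 9, 8, 7, 5, 19]

lo=0 mid=0 hi=10
19=19: mid=1
14<19: swap(0,1), lo=1 mid=2 ⇒ [14, 19, 17, 18, 13, 11, 10, 9, 8, 7, 5]
17<19: swap(1,2), lo=2 mid=3 ⇒ [14, 17, 19, 18, 13, 11, 10, 9, 8, 7, 5]
18<19: swap(2,3), lo=3 mid=4 ⇒ [14, 17, 18, 19, 13, 11, 10, 9, 8, 7, 5]
13<19: swap(3,4), lo=4 mid=5 ⇒ [14, 17, 18, 13, 19, 11, 10, 9, 8, 7, 5]
11<19: swap(4,5), lo=5 mid=6 ⇒ [14, 17, 18, 13, 11, 19, 10, 9, 8, 7, 5]
10<19: swap(5,6), lo=6 mid=7 ⇒ [14, 17, 18, 13, 11, 10, 19, 9, 8, 7, 5]
9<19: swap(6,7), lo=7 mid=8 ⇒ [14, 17, 18, 13, 11, 10, 9, 19, 8, 7, 5]
8<19: swap(7,8), lo=8 mid=9 ⇒ [14, 17, 18, 13, 11, 10, 9, 8, 19, 7, 5]
7<19: swap(8,9), lo=9 mid=10 ⇒ [14, 17, 18, 13, 11, 10, 9, 8, 7, 19, 5]
5<19: swap(9,10), lo=10 mid=11 ⇒ [14, 17, 18, 13, 11, 10, 9, 8, 7, 5, 19]
done. lo=10 hi=10; data=[14, 17, 18, 13, 11, 10, 9, 8, 7, 5, 19]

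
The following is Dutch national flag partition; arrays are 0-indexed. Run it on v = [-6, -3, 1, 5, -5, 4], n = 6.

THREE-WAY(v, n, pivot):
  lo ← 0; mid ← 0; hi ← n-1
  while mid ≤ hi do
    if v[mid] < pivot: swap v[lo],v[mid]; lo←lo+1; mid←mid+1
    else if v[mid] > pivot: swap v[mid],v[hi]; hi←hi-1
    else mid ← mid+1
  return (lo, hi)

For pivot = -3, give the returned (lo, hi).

(2, 2)

pivot = -3; lo=0, mid=0, hi=5
v[mid]=-6<-3: swap v[0],v[0]; lo=1,mid=1 → [-6, -3, 1, 5, -5, 4]
v[mid]=-3=-3: mid=2
v[mid]=1>-3: swap v[2],v[5]; hi=4 → [-6, -3, 4, 5, -5, 1]
v[mid]=4>-3: swap v[2],v[4]; hi=3 → [-6, -3, -5, 5, 4, 1]
v[mid]=-5<-3: swap v[1],v[2]; lo=2,mid=3 → [-6, -5, -3, 5, 4, 1]
v[mid]=5>-3: swap v[3],v[3]; hi=2 → [-6, -5, -3, 5, 4, 1]
end: lo=2, hi=2; v = [-6, -5, -3, 5, 4, 1]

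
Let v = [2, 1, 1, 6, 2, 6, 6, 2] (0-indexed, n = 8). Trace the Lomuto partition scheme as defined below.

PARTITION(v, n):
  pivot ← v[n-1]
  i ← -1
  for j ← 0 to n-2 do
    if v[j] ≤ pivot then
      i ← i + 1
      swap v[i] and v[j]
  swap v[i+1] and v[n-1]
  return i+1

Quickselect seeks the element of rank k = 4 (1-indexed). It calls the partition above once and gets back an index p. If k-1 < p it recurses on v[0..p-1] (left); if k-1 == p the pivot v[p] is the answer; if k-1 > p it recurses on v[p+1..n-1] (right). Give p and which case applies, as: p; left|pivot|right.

pivot=2, i=-1
j=0: 2≤2, i=0, swap(0,0) ⇒ [2, 1, 1, 6, 2, 6, 6, 2]
j=1: 1≤2, i=1, swap(1,1) ⇒ [2, 1, 1, 6, 2, 6, 6, 2]
j=2: 1≤2, i=2, swap(2,2) ⇒ [2, 1, 1, 6, 2, 6, 6, 2]
j=3: 6>2, skip
j=4: 2≤2, i=3, swap(3,4) ⇒ [2, 1, 1, 2, 6, 6, 6, 2]
j=5: 6>2, skip
j=6: 6>2, skip
swap(4,7) ⇒ [2, 1, 1, 2, 2, 6, 6, 6]; return 4
p = 4; k-1 = 3 < 4 ⇒ left

4; left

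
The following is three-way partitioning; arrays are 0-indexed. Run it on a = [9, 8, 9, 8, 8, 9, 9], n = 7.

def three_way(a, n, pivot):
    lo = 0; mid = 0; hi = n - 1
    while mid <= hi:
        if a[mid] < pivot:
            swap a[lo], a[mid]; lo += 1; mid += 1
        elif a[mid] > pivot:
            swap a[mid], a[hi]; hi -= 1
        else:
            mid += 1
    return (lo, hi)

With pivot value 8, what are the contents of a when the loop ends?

lo=0 mid=0 hi=6
9>8: swap(0,6), hi=5 ⇒ [9, 8, 9, 8, 8, 9, 9]
9>8: swap(0,5), hi=4 ⇒ [9, 8, 9, 8, 8, 9, 9]
9>8: swap(0,4), hi=3 ⇒ [8, 8, 9, 8, 9, 9, 9]
8=8: mid=1
8=8: mid=2
9>8: swap(2,3), hi=2 ⇒ [8, 8, 8, 9, 9, 9, 9]
8=8: mid=3
done. lo=0 hi=2; a=[8, 8, 8, 9, 9, 9, 9]

[8, 8, 8, 9, 9, 9, 9]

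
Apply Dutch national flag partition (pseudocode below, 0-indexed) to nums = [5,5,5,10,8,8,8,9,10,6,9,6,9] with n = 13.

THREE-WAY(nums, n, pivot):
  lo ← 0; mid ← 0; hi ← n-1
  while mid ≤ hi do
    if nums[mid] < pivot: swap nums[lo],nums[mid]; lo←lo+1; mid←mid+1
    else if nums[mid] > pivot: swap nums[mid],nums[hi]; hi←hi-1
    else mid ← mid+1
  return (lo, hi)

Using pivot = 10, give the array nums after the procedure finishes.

lo=0 mid=0 hi=12
5<10: swap(0,0), lo=1 mid=1 ⇒ [5,5,5,10,8,8,8,9,10,6,9,6,9]
5<10: swap(1,1), lo=2 mid=2 ⇒ [5,5,5,10,8,8,8,9,10,6,9,6,9]
5<10: swap(2,2), lo=3 mid=3 ⇒ [5,5,5,10,8,8,8,9,10,6,9,6,9]
10=10: mid=4
8<10: swap(3,4), lo=4 mid=5 ⇒ [5,5,5,8,10,8,8,9,10,6,9,6,9]
8<10: swap(4,5), lo=5 mid=6 ⇒ [5,5,5,8,8,10,8,9,10,6,9,6,9]
8<10: swap(5,6), lo=6 mid=7 ⇒ [5,5,5,8,8,8,10,9,10,6,9,6,9]
9<10: swap(6,7), lo=7 mid=8 ⇒ [5,5,5,8,8,8,9,10,10,6,9,6,9]
10=10: mid=9
6<10: swap(7,9), lo=8 mid=10 ⇒ [5,5,5,8,8,8,9,6,10,10,9,6,9]
9<10: swap(8,10), lo=9 mid=11 ⇒ [5,5,5,8,8,8,9,6,9,10,10,6,9]
6<10: swap(9,11), lo=10 mid=12 ⇒ [5,5,5,8,8,8,9,6,9,6,10,10,9]
9<10: swap(10,12), lo=11 mid=13 ⇒ [5,5,5,8,8,8,9,6,9,6,9,10,10]
done. lo=11 hi=12; nums=[5,5,5,8,8,8,9,6,9,6,9,10,10]

[5,5,5,8,8,8,9,6,9,6,9,10,10]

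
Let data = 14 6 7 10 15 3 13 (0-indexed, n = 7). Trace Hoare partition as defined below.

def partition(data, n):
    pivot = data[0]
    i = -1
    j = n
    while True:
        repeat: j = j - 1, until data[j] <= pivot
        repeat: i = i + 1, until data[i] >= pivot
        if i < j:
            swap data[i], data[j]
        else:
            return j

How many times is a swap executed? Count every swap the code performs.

pivot=14
j stops at 6 (13), i stops at 0 (14); swap ⇒ 13 6 7 10 15 3 14
j stops at 5 (3), i stops at 4 (15); swap ⇒ 13 6 7 10 3 15 14
j stops at 4, i stops at 5; i≥j ⇒ return 4. data=13 6 7 10 3 15 14

2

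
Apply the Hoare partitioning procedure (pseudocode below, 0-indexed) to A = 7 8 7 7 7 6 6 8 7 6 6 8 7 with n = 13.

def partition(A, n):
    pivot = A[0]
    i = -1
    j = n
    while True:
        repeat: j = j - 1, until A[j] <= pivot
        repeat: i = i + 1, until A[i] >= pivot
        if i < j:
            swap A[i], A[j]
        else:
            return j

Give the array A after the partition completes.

pivot=7
j stops at 12 (7), i stops at 0 (7); swap ⇒ 7 8 7 7 7 6 6 8 7 6 6 8 7
j stops at 10 (6), i stops at 1 (8); swap ⇒ 7 6 7 7 7 6 6 8 7 6 8 8 7
j stops at 9 (6), i stops at 2 (7); swap ⇒ 7 6 6 7 7 6 6 8 7 7 8 8 7
j stops at 8 (7), i stops at 3 (7); swap ⇒ 7 6 6 7 7 6 6 8 7 7 8 8 7
j stops at 6 (6), i stops at 4 (7); swap ⇒ 7 6 6 7 6 6 7 8 7 7 8 8 7
j stops at 5, i stops at 6; i≥j ⇒ return 5. A=7 6 6 7 6 6 7 8 7 7 8 8 7

7 6 6 7 6 6 7 8 7 7 8 8 7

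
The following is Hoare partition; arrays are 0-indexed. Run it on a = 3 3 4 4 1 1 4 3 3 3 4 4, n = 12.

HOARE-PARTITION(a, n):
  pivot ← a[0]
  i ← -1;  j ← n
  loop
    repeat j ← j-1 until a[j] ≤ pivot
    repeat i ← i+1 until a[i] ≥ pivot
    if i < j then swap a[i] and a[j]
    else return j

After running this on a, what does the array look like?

pivot=3
j stops at 9 (3), i stops at 0 (3); swap ⇒ 3 3 4 4 1 1 4 3 3 3 4 4
j stops at 8 (3), i stops at 1 (3); swap ⇒ 3 3 4 4 1 1 4 3 3 3 4 4
j stops at 7 (3), i stops at 2 (4); swap ⇒ 3 3 3 4 1 1 4 4 3 3 4 4
j stops at 5 (1), i stops at 3 (4); swap ⇒ 3 3 3 1 1 4 4 4 3 3 4 4
j stops at 4, i stops at 5; i≥j ⇒ return 4. a=3 3 3 1 1 4 4 4 3 3 4 4

3 3 3 1 1 4 4 4 3 3 4 4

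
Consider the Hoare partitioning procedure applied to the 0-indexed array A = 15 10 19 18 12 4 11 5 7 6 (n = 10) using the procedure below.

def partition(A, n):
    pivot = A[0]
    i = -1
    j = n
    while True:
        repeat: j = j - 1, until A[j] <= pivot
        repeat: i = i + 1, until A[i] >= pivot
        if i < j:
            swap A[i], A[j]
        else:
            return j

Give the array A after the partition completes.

6 10 7 5 12 4 11 18 19 15

pivot = A[0] = 15; i = -1, j = 10
j→9 (A[9]=6≤15), i→0 (A[0]=15≥15); i<j, swap → 6 10 19 18 12 4 11 5 7 15
j→8 (A[8]=7≤15), i→2 (A[2]=19≥15); i<j, swap → 6 10 7 18 12 4 11 5 19 15
j→7 (A[7]=5≤15), i→3 (A[3]=18≥15); i<j, swap → 6 10 7 5 12 4 11 18 19 15
j→6, i→7; i≥j, return j=6. A = 6 10 7 5 12 4 11 18 19 15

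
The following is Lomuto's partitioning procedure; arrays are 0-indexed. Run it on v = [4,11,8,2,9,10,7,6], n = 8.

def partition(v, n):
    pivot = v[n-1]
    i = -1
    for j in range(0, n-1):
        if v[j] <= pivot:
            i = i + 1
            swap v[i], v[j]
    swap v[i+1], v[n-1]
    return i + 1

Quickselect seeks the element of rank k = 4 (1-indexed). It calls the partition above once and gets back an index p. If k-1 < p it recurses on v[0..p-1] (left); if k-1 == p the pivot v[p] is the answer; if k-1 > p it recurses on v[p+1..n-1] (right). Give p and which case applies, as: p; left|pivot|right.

pivot = v[7] = 6; i = -1
j=0: v[0]=4 ≤ 6 → i=0, swap v[0],v[0] (no change) → [4,11,8,2,9,10,7,6]
j=1: v[1]=11 > 6 → no swap
j=2: v[2]=8 > 6 → no swap
j=3: v[3]=2 ≤ 6 → i=1, swap v[1],v[3] → [4,2,8,11,9,10,7,6]
j=4: v[4]=9 > 6 → no swap
j=5: v[5]=10 > 6 → no swap
j=6: v[6]=7 > 6 → no swap
final swap v[2],v[7] → [4,2,6,11,9,10,7,8]; return 2
p = 2; k-1 = 3 > 2 ⇒ right

2; right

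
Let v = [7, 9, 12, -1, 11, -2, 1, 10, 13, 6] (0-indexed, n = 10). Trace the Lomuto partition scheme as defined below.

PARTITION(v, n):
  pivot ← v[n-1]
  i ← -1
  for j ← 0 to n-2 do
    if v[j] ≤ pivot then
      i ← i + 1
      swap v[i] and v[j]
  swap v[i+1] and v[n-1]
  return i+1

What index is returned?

3

pivot = v[9] = 6; i = -1
j=0: v[0]=7 > 6 → no swap
j=1: v[1]=9 > 6 → no swap
j=2: v[2]=12 > 6 → no swap
j=3: v[3]=-1 ≤ 6 → i=0, swap v[0],v[3] → [-1, 9, 12, 7, 11, -2, 1, 10, 13, 6]
j=4: v[4]=11 > 6 → no swap
j=5: v[5]=-2 ≤ 6 → i=1, swap v[1],v[5] → [-1, -2, 12, 7, 11, 9, 1, 10, 13, 6]
j=6: v[6]=1 ≤ 6 → i=2, swap v[2],v[6] → [-1, -2, 1, 7, 11, 9, 12, 10, 13, 6]
j=7: v[7]=10 > 6 → no swap
j=8: v[8]=13 > 6 → no swap
final swap v[3],v[9] → [-1, -2, 1, 6, 11, 9, 12, 10, 13, 7]; return 3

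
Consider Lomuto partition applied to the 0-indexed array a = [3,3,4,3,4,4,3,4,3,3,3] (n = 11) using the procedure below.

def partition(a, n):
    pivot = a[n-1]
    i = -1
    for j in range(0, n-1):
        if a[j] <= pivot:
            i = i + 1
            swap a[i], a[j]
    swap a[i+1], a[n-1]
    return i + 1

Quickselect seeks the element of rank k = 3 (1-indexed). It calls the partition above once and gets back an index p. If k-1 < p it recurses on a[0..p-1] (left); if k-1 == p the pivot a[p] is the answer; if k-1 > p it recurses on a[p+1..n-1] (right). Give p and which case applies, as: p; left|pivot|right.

6; left

pivot=3, i=-1
j=0: 3≤3, i=0, swap(0,0) ⇒ [3,3,4,3,4,4,3,4,3,3,3]
j=1: 3≤3, i=1, swap(1,1) ⇒ [3,3,4,3,4,4,3,4,3,3,3]
j=2: 4>3, skip
j=3: 3≤3, i=2, swap(2,3) ⇒ [3,3,3,4,4,4,3,4,3,3,3]
j=4: 4>3, skip
j=5: 4>3, skip
j=6: 3≤3, i=3, swap(3,6) ⇒ [3,3,3,3,4,4,4,4,3,3,3]
j=7: 4>3, skip
j=8: 3≤3, i=4, swap(4,8) ⇒ [3,3,3,3,3,4,4,4,4,3,3]
j=9: 3≤3, i=5, swap(5,9) ⇒ [3,3,3,3,3,3,4,4,4,4,3]
swap(6,10) ⇒ [3,3,3,3,3,3,3,4,4,4,4]; return 6
p = 6; k-1 = 2 < 6 ⇒ left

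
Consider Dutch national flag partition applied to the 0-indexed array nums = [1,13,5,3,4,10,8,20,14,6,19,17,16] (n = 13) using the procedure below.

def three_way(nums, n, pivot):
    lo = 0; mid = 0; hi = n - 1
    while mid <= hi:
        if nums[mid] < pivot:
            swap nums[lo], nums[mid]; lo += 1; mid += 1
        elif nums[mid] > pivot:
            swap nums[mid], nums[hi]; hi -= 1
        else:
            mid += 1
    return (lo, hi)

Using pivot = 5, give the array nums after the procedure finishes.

[1,4,3,5,10,8,20,14,6,19,17,16,13]

pivot = 5; lo=0, mid=0, hi=12
nums[mid]=1<5: swap nums[0],nums[0]; lo=1,mid=1 → [1,13,5,3,4,10,8,20,14,6,19,17,16]
nums[mid]=13>5: swap nums[1],nums[12]; hi=11 → [1,16,5,3,4,10,8,20,14,6,19,17,13]
nums[mid]=16>5: swap nums[1],nums[11]; hi=10 → [1,17,5,3,4,10,8,20,14,6,19,16,13]
nums[mid]=17>5: swap nums[1],nums[10]; hi=9 → [1,19,5,3,4,10,8,20,14,6,17,16,13]
nums[mid]=19>5: swap nums[1],nums[9]; hi=8 → [1,6,5,3,4,10,8,20,14,19,17,16,13]
nums[mid]=6>5: swap nums[1],nums[8]; hi=7 → [1,14,5,3,4,10,8,20,6,19,17,16,13]
nums[mid]=14>5: swap nums[1],nums[7]; hi=6 → [1,20,5,3,4,10,8,14,6,19,17,16,13]
nums[mid]=20>5: swap nums[1],nums[6]; hi=5 → [1,8,5,3,4,10,20,14,6,19,17,16,13]
nums[mid]=8>5: swap nums[1],nums[5]; hi=4 → [1,10,5,3,4,8,20,14,6,19,17,16,13]
nums[mid]=10>5: swap nums[1],nums[4]; hi=3 → [1,4,5,3,10,8,20,14,6,19,17,16,13]
nums[mid]=4<5: swap nums[1],nums[1]; lo=2,mid=2 → [1,4,5,3,10,8,20,14,6,19,17,16,13]
nums[mid]=5=5: mid=3
nums[mid]=3<5: swap nums[2],nums[3]; lo=3,mid=4 → [1,4,3,5,10,8,20,14,6,19,17,16,13]
end: lo=3, hi=3; nums = [1,4,3,5,10,8,20,14,6,19,17,16,13]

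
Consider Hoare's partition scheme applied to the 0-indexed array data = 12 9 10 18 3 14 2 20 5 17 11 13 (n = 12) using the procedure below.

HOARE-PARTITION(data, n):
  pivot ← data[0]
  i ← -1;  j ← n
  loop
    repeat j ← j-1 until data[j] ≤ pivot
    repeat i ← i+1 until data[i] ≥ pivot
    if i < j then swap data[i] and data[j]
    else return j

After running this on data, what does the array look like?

pivot = data[0] = 12; i = -1, j = 12
j→10 (data[10]=11≤12), i→0 (data[0]=12≥12); i<j, swap → 11 9 10 18 3 14 2 20 5 17 12 13
j→8 (data[8]=5≤12), i→3 (data[3]=18≥12); i<j, swap → 11 9 10 5 3 14 2 20 18 17 12 13
j→6 (data[6]=2≤12), i→5 (data[5]=14≥12); i<j, swap → 11 9 10 5 3 2 14 20 18 17 12 13
j→5, i→6; i≥j, return j=5. data = 11 9 10 5 3 2 14 20 18 17 12 13

11 9 10 5 3 2 14 20 18 17 12 13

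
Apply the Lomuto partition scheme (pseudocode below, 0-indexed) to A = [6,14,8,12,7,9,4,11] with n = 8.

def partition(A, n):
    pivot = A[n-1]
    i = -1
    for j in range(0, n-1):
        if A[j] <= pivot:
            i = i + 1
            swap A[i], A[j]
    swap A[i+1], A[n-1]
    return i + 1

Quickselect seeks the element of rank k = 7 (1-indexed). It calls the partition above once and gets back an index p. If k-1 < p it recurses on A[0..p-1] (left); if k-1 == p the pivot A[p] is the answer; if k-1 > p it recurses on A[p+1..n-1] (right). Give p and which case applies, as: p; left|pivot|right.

pivot = A[7] = 11; i = -1
j=0: A[0]=6 ≤ 11 → i=0, swap A[0],A[0] (no change) → [6,14,8,12,7,9,4,11]
j=1: A[1]=14 > 11 → no swap
j=2: A[2]=8 ≤ 11 → i=1, swap A[1],A[2] → [6,8,14,12,7,9,4,11]
j=3: A[3]=12 > 11 → no swap
j=4: A[4]=7 ≤ 11 → i=2, swap A[2],A[4] → [6,8,7,12,14,9,4,11]
j=5: A[5]=9 ≤ 11 → i=3, swap A[3],A[5] → [6,8,7,9,14,12,4,11]
j=6: A[6]=4 ≤ 11 → i=4, swap A[4],A[6] → [6,8,7,9,4,12,14,11]
final swap A[5],A[7] → [6,8,7,9,4,11,14,12]; return 5
p = 5; k-1 = 6 > 5 ⇒ right

5; right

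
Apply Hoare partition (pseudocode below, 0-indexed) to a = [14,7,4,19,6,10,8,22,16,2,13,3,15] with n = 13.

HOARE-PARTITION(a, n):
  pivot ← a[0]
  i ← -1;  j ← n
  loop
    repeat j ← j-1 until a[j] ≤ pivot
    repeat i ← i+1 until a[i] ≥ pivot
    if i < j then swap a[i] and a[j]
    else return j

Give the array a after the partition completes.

pivot=14
j stops at 11 (3), i stops at 0 (14); swap ⇒ [3,7,4,19,6,10,8,22,16,2,13,14,15]
j stops at 10 (13), i stops at 3 (19); swap ⇒ [3,7,4,13,6,10,8,22,16,2,19,14,15]
j stops at 9 (2), i stops at 7 (22); swap ⇒ [3,7,4,13,6,10,8,2,16,22,19,14,15]
j stops at 7, i stops at 8; i≥j ⇒ return 7. a=[3,7,4,13,6,10,8,2,16,22,19,14,15]

[3,7,4,13,6,10,8,2,16,22,19,14,15]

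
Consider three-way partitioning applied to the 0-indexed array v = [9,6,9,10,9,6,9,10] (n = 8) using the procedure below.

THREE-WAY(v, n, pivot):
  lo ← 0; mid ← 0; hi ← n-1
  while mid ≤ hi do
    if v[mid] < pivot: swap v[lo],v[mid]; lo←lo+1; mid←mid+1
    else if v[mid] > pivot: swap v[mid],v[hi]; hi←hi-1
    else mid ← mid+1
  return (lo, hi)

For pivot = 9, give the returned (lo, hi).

lo=0 mid=0 hi=7
9=9: mid=1
6<9: swap(0,1), lo=1 mid=2 ⇒ [6,9,9,10,9,6,9,10]
9=9: mid=3
10>9: swap(3,7), hi=6 ⇒ [6,9,9,10,9,6,9,10]
10>9: swap(3,6), hi=5 ⇒ [6,9,9,9,9,6,10,10]
9=9: mid=4
9=9: mid=5
6<9: swap(1,5), lo=2 mid=6 ⇒ [6,6,9,9,9,9,10,10]
done. lo=2 hi=5; v=[6,6,9,9,9,9,10,10]

(2, 5)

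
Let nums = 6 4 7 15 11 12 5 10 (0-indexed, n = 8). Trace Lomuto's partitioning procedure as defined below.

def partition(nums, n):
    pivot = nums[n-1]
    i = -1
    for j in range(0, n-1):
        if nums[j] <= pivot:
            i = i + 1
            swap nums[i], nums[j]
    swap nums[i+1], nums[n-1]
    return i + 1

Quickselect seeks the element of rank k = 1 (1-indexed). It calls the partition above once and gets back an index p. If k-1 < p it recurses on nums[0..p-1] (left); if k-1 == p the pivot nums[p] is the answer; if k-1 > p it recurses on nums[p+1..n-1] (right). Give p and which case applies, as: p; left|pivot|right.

4; left

pivot=10, i=-1
j=0: 6≤10, i=0, swap(0,0) ⇒ 6 4 7 15 11 12 5 10
j=1: 4≤10, i=1, swap(1,1) ⇒ 6 4 7 15 11 12 5 10
j=2: 7≤10, i=2, swap(2,2) ⇒ 6 4 7 15 11 12 5 10
j=3: 15>10, skip
j=4: 11>10, skip
j=5: 12>10, skip
j=6: 5≤10, i=3, swap(3,6) ⇒ 6 4 7 5 11 12 15 10
swap(4,7) ⇒ 6 4 7 5 10 12 15 11; return 4
p = 4; k-1 = 0 < 4 ⇒ left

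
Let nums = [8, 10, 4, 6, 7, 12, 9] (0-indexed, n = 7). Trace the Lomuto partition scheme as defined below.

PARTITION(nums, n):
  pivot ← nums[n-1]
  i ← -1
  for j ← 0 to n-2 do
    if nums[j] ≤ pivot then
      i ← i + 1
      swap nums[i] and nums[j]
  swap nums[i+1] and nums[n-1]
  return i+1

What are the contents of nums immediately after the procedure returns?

pivot=9, i=-1
j=0: 8≤9, i=0, swap(0,0) ⇒ [8, 10, 4, 6, 7, 12, 9]
j=1: 10>9, skip
j=2: 4≤9, i=1, swap(1,2) ⇒ [8, 4, 10, 6, 7, 12, 9]
j=3: 6≤9, i=2, swap(2,3) ⇒ [8, 4, 6, 10, 7, 12, 9]
j=4: 7≤9, i=3, swap(3,4) ⇒ [8, 4, 6, 7, 10, 12, 9]
j=5: 12>9, skip
swap(4,6) ⇒ [8, 4, 6, 7, 9, 12, 10]; return 4

[8, 4, 6, 7, 9, 12, 10]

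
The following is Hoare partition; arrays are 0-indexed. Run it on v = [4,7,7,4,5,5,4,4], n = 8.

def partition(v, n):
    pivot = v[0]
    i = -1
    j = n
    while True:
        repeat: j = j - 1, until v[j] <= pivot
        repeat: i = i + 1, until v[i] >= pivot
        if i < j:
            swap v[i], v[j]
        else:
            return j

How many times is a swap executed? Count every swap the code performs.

3

pivot = v[0] = 4; i = -1, j = 8
j→7 (v[7]=4≤4), i→0 (v[0]=4≥4); i<j, swap → [4,7,7,4,5,5,4,4]
j→6 (v[6]=4≤4), i→1 (v[1]=7≥4); i<j, swap → [4,4,7,4,5,5,7,4]
j→3 (v[3]=4≤4), i→2 (v[2]=7≥4); i<j, swap → [4,4,4,7,5,5,7,4]
j→2, i→3; i≥j, return j=2. v = [4,4,4,7,5,5,7,4]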